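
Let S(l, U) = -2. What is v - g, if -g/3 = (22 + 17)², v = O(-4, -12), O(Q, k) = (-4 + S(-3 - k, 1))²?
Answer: 4599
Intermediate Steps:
O(Q, k) = 36 (O(Q, k) = (-4 - 2)² = (-6)² = 36)
v = 36
g = -4563 (g = -3*(22 + 17)² = -3*39² = -3*1521 = -4563)
v - g = 36 - 1*(-4563) = 36 + 4563 = 4599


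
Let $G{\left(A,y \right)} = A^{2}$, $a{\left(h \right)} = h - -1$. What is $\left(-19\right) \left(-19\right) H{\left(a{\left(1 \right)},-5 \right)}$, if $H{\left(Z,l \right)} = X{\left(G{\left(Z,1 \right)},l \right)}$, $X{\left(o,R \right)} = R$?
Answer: $-1805$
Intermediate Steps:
$a{\left(h \right)} = 1 + h$ ($a{\left(h \right)} = h + 1 = 1 + h$)
$H{\left(Z,l \right)} = l$
$\left(-19\right) \left(-19\right) H{\left(a{\left(1 \right)},-5 \right)} = \left(-19\right) \left(-19\right) \left(-5\right) = 361 \left(-5\right) = -1805$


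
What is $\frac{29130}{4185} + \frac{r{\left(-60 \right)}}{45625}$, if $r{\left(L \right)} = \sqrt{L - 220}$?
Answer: $\frac{1942}{279} + \frac{2 i \sqrt{70}}{45625} \approx 6.9606 + 0.00036676 i$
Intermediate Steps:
$r{\left(L \right)} = \sqrt{-220 + L}$
$\frac{29130}{4185} + \frac{r{\left(-60 \right)}}{45625} = \frac{29130}{4185} + \frac{\sqrt{-220 - 60}}{45625} = 29130 \cdot \frac{1}{4185} + \sqrt{-280} \cdot \frac{1}{45625} = \frac{1942}{279} + 2 i \sqrt{70} \cdot \frac{1}{45625} = \frac{1942}{279} + \frac{2 i \sqrt{70}}{45625}$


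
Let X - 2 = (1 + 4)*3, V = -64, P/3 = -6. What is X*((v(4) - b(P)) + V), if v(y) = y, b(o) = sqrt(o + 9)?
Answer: -1020 - 51*I ≈ -1020.0 - 51.0*I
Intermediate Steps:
P = -18 (P = 3*(-6) = -18)
b(o) = sqrt(9 + o)
X = 17 (X = 2 + (1 + 4)*3 = 2 + 5*3 = 2 + 15 = 17)
X*((v(4) - b(P)) + V) = 17*((4 - sqrt(9 - 18)) - 64) = 17*((4 - sqrt(-9)) - 64) = 17*((4 - 3*I) - 64) = 17*(-60 - 3*I) = -1020 - 51*I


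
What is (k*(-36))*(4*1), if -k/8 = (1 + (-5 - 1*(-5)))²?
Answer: 1152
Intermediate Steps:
k = -8 (k = -8*(1 + (-5 - 1*(-5)))² = -8*(1 + (-5 + 5))² = -8*(1 + 0)² = -8*1² = -8*1 = -8)
(k*(-36))*(4*1) = (-8*(-36))*(4*1) = 288*4 = 1152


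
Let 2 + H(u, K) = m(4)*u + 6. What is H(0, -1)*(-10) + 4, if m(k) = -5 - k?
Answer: -36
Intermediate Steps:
H(u, K) = 4 - 9*u (H(u, K) = -2 + ((-5 - 1*4)*u + 6) = -2 + ((-5 - 4)*u + 6) = -2 + (-9*u + 6) = -2 + (6 - 9*u) = 4 - 9*u)
H(0, -1)*(-10) + 4 = (4 - 9*0)*(-10) + 4 = (4 + 0)*(-10) + 4 = 4*(-10) + 4 = -40 + 4 = -36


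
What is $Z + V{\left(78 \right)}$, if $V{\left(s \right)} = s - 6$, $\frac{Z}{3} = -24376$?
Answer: $-73056$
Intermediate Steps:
$Z = -73128$ ($Z = 3 \left(-24376\right) = -73128$)
$V{\left(s \right)} = -6 + s$ ($V{\left(s \right)} = s - 6 = -6 + s$)
$Z + V{\left(78 \right)} = -73128 + \left(-6 + 78\right) = -73128 + 72 = -73056$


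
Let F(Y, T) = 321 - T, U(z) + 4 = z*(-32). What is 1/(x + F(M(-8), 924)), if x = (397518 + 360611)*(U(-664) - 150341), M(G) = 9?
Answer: -1/97872180116 ≈ -1.0217e-11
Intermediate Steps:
U(z) = -4 - 32*z (U(z) = -4 + z*(-32) = -4 - 32*z)
x = -97872179513 (x = (397518 + 360611)*((-4 - 32*(-664)) - 150341) = 758129*((-4 + 21248) - 150341) = 758129*(21244 - 150341) = 758129*(-129097) = -97872179513)
1/(x + F(M(-8), 924)) = 1/(-97872179513 + (321 - 1*924)) = 1/(-97872179513 + (321 - 924)) = 1/(-97872179513 - 603) = 1/(-97872180116) = -1/97872180116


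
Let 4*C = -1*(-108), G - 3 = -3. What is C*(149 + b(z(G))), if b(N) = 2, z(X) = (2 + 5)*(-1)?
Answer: 4077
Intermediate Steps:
G = 0 (G = 3 - 3 = 0)
C = 27 (C = (-1*(-108))/4 = (1/4)*108 = 27)
z(X) = -7 (z(X) = 7*(-1) = -7)
C*(149 + b(z(G))) = 27*(149 + 2) = 27*151 = 4077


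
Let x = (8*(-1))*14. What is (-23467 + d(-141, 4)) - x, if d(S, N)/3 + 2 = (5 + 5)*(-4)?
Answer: -23481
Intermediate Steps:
d(S, N) = -126 (d(S, N) = -6 + 3*((5 + 5)*(-4)) = -6 + 3*(10*(-4)) = -6 + 3*(-40) = -6 - 120 = -126)
x = -112 (x = -8*14 = -112)
(-23467 + d(-141, 4)) - x = (-23467 - 126) - 1*(-112) = -23593 + 112 = -23481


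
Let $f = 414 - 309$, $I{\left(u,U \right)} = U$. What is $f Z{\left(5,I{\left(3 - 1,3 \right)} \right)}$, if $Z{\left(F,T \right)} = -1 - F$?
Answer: $-630$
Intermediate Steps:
$f = 105$
$f Z{\left(5,I{\left(3 - 1,3 \right)} \right)} = 105 \left(-1 - 5\right) = 105 \left(-6\right) = -630$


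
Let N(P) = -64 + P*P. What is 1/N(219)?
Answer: 1/47897 ≈ 2.0878e-5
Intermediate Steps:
N(P) = -64 + P²
1/N(219) = 1/(-64 + 219²) = 1/(-64 + 47961) = 1/47897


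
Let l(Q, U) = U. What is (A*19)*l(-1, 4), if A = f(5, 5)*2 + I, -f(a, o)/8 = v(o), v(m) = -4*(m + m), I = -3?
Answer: 48412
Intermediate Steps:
v(m) = -8*m
f(a, o) = 64*o (f(a, o) = -(-64)*o = 64*o)
A = 637 (A = (64*5)*2 - 3 = 320*2 - 3 = 640 - 3 = 637)
(A*19)*l(-1, 4) = (637*19)*4 = 12103*4 = 48412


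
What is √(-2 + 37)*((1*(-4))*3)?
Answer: -12*√35 ≈ -70.993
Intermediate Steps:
√(-2 + 37)*((1*(-4))*3) = √35*(-4*3) = √35*(-12) = -12*√35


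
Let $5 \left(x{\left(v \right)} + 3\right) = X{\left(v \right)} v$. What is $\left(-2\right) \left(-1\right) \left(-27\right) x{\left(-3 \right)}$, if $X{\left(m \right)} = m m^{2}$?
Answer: $- \frac{3564}{5} \approx -712.8$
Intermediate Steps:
$X{\left(m \right)} = m^{3}$
$x{\left(v \right)} = -3 + \frac{v^{4}}{5}$ ($x{\left(v \right)} = -3 + \frac{v^{3} v}{5} = -3 + \frac{v^{4}}{5}$)
$\left(-2\right) \left(-1\right) \left(-27\right) x{\left(-3 \right)} = \left(-2\right) \left(-1\right) \left(-27\right) \left(-3 + \frac{\left(-3\right)^{4}}{5}\right) = 2 \left(-27\right) \left(-3 + \frac{1}{5} \cdot 81\right) = - 54 \left(-3 + \frac{81}{5}\right) = \left(-54\right) \frac{66}{5} = - \frac{3564}{5}$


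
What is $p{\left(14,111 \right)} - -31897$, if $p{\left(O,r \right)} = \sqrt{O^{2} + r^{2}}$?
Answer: $31897 + \sqrt{12517} \approx 32009.0$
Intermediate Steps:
$p{\left(14,111 \right)} - -31897 = \sqrt{14^{2} + 111^{2}} - -31897 = \sqrt{196 + 12321} + 31897 = \sqrt{12517} + 31897 = 31897 + \sqrt{12517}$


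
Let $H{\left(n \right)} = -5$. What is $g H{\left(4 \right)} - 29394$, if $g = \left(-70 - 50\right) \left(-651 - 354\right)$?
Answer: $-632394$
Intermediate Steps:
$g = 120600$ ($g = \left(-120\right) \left(-1005\right) = 120600$)
$g H{\left(4 \right)} - 29394 = 120600 \left(-5\right) - 29394 = -603000 - 29394 = -632394$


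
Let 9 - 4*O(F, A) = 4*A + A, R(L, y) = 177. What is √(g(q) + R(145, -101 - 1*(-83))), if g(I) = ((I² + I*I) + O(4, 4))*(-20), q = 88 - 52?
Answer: 2*I*√12902 ≈ 227.17*I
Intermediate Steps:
q = 36
O(F, A) = 9/4 - 5*A/4 (O(F, A) = 9/4 - (4*A + A)/4 = 9/4 - 5*A/4)
g(I) = 55 - 40*I² (g(I) = ((I² + I*I) + (9/4 - 5/4*4))*(-20) = ((I² + I²) + (9/4 - 5))*(-20) = (2*I² - 11/4)*(-20) = (-11/4 + 2*I²)*(-20) = 55 - 40*I²)
√(g(q) + R(145, -101 - 1*(-83))) = √((55 - 40*36²) + 177) = √((55 - 40*1296) + 177) = √((55 - 51840) + 177) = √(-51785 + 177) = √(-51608) = 2*I*√12902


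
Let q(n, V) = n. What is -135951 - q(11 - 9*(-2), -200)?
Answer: -135980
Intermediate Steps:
-135951 - q(11 - 9*(-2), -200) = -135951 - (11 - 9*(-2)) = -135951 - (11 + 18) = -135951 - 1*29 = -135951 - 29 = -135980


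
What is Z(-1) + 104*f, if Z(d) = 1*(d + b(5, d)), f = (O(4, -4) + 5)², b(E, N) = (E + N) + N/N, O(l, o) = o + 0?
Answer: 108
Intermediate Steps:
O(l, o) = o
b(E, N) = 1 + E + N (b(E, N) = (E + N) + 1 = 1 + E + N)
f = 1 (f = (-4 + 5)² = 1² = 1)
Z(d) = 6 + 2*d (Z(d) = 1*(d + (1 + 5 + d)) = 1*(d + (6 + d)) = 1*(6 + 2*d) = 6 + 2*d)
Z(-1) + 104*f = (6 + 2*(-1)) + 104*1 = (6 - 2) + 104 = 4 + 104 = 108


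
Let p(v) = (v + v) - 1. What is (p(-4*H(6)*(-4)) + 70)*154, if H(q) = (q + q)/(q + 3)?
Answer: 51590/3 ≈ 17197.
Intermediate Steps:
H(q) = 2*q/(3 + q) (H(q) = (2*q)/(3 + q) = 2*q/(3 + q))
p(v) = -1 + 2*v (p(v) = 2*v - 1 = -1 + 2*v)
(p(-4*H(6)*(-4)) + 70)*154 = ((-1 + 2*(-8*6/(3 + 6)*(-4))) + 70)*154 = ((-1 + 2*(-8*6/9*(-4))) + 70)*154 = ((-1 + 2*(-4*4/3*(-4))) + 70)*154 = ((-1 + 2*(-16/3*(-4))) + 70)*154 = ((-1 + 2*(64/3)) + 70)*154 = ((-1 + 128/3) + 70)*154 = (125/3 + 70)*154 = (335/3)*154 = 51590/3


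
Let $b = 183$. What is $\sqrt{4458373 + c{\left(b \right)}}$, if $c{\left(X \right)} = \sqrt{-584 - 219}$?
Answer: $\sqrt{4458373 + i \sqrt{803}} \approx 2111.5 + 0.007 i$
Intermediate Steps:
$c{\left(X \right)} = i \sqrt{803}$ ($c{\left(X \right)} = \sqrt{-803} = i \sqrt{803}$)
$\sqrt{4458373 + c{\left(b \right)}} = \sqrt{4458373 + i \sqrt{803}}$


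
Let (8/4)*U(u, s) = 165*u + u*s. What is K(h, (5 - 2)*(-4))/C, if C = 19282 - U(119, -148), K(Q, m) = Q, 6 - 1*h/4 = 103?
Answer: -776/36541 ≈ -0.021236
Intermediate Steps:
h = -388 (h = 24 - 4*103 = 24 - 412 = -388)
U(u, s) = 165*u/2 + s*u/2 (U(u, s) = (165*u + u*s)/2 = (165*u + s*u)/2 = 165*u/2 + s*u/2)
C = 36541/2 (C = 19282 - 119*(165 - 148)/2 = 19282 - 119*17/2 = 19282 - 1*2023/2 = 19282 - 2023/2 = 36541/2 ≈ 18271.)
K(h, (5 - 2)*(-4))/C = -388/36541/2 = -388*2/36541 = -776/36541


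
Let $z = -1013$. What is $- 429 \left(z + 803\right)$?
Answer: $90090$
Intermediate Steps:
$- 429 \left(z + 803\right) = - 429 \left(-1013 + 803\right) = \left(-429\right) \left(-210\right) = 90090$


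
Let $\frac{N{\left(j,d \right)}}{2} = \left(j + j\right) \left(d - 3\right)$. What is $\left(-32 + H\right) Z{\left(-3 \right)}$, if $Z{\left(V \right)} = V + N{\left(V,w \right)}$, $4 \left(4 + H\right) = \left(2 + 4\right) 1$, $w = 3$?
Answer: $\frac{207}{2} \approx 103.5$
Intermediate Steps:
$N{\left(j,d \right)} = 4 j \left(-3 + d\right)$ ($N{\left(j,d \right)} = 2 \left(j + j\right) \left(d - 3\right) = 2 \cdot 2 j \left(-3 + d\right) = 4 j \left(-3 + d\right)$)
$H = - \frac{5}{2}$ ($H = -4 + \frac{\left(2 + 4\right) 1}{4} = -4 + \frac{6 \cdot 1}{4} = -4 + \frac{1}{4} \cdot 6 = -4 + \frac{3}{2} = - \frac{5}{2} \approx -2.5$)
$Z{\left(V \right)} = V$ ($Z{\left(V \right)} = V + 4 V \left(-3 + 3\right) = V + 4 V 0 = V + 0 = V$)
$\left(-32 + H\right) Z{\left(-3 \right)} = \left(-32 - \frac{5}{2}\right) \left(-3\right) = \left(- \frac{69}{2}\right) \left(-3\right) = \frac{207}{2}$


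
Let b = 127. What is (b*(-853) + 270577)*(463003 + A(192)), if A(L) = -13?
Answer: 75118275540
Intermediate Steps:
(b*(-853) + 270577)*(463003 + A(192)) = (127*(-853) + 270577)*(463003 - 13) = (-108331 + 270577)*462990 = 162246*462990 = 75118275540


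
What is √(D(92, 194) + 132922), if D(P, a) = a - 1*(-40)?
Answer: 2*√33289 ≈ 364.91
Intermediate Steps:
D(P, a) = 40 + a (D(P, a) = a + 40 = 40 + a)
√(D(92, 194) + 132922) = √((40 + 194) + 132922) = √(234 + 132922) = √133156 = 2*√33289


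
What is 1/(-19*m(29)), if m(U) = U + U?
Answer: -1/1102 ≈ -0.00090744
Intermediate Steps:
m(U) = 2*U
1/(-19*m(29)) = 1/(-38*29) = 1/(-19*58) = 1/(-1102) = -1/1102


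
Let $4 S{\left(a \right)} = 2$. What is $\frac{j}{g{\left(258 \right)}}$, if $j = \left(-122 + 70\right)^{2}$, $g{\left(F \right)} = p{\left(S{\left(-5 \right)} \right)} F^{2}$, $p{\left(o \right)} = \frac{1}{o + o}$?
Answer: $\frac{676}{16641} \approx 0.040623$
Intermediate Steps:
$S{\left(a \right)} = \frac{1}{2}$ ($S{\left(a \right)} = \frac{1}{4} \cdot 2 = \frac{1}{2}$)
$p{\left(o \right)} = \frac{1}{2 o}$
$g{\left(F \right)} = F^{2}$ ($g{\left(F \right)} = \frac{\frac{1}{\frac{1}{2}}}{2} F^{2} = \frac{1}{2} \cdot 2 F^{2} = 1 F^{2} = F^{2}$)
$j = 2704$ ($j = \left(-52\right)^{2} = 2704$)
$\frac{j}{g{\left(258 \right)}} = \frac{2704}{258^{2}} = \frac{2704}{66564} = 2704 \cdot \frac{1}{66564} = \frac{676}{16641}$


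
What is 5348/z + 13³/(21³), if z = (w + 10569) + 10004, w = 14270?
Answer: 126077899/322681023 ≈ 0.39072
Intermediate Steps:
z = 34843 (z = (14270 + 10569) + 10004 = 24839 + 10004 = 34843)
5348/z + 13³/(21³) = 5348/34843 + 13³/(21³) = 5348*(1/34843) + 2197/9261 = 5348/34843 + 2197*(1/9261) = 5348/34843 + 2197/9261 = 126077899/322681023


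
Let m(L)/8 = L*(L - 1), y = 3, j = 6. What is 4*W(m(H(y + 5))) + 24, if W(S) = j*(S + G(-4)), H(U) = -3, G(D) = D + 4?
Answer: 2328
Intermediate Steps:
G(D) = 4 + D
m(L) = 8*L*(-1 + L) (m(L) = 8*(L*(L - 1)) = 8*(L*(-1 + L)) = 8*L*(-1 + L))
W(S) = 6*S (W(S) = 6*(S + (4 - 4)) = 6*(S + 0) = 6*S)
4*W(m(H(y + 5))) + 24 = 4*(6*(8*(-3)*(-1 - 3))) + 24 = 4*(6*(8*(-3)*(-4))) + 24 = 4*(6*96) + 24 = 4*576 + 24 = 2304 + 24 = 2328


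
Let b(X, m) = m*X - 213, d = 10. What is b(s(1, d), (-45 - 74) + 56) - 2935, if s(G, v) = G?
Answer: -3211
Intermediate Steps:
b(X, m) = -213 + X*m (b(X, m) = X*m - 213 = -213 + X*m)
b(s(1, d), (-45 - 74) + 56) - 2935 = (-213 + 1*((-45 - 74) + 56)) - 2935 = (-213 + 1*(-119 + 56)) - 2935 = (-213 + 1*(-63)) - 2935 = (-213 - 63) - 2935 = -276 - 2935 = -3211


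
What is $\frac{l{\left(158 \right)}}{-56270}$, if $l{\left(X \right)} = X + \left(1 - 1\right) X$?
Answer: $- \frac{79}{28135} \approx -0.0028079$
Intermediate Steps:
$l{\left(X \right)} = X$ ($l{\left(X \right)} = X + 0 X = X + 0 = X$)
$\frac{l{\left(158 \right)}}{-56270} = \frac{158}{-56270} = 158 \left(- \frac{1}{56270}\right) = - \frac{79}{28135}$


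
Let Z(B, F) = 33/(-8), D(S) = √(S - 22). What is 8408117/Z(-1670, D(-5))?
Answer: -67264936/33 ≈ -2.0383e+6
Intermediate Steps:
D(S) = √(-22 + S)
Z(B, F) = -33/8 (Z(B, F) = -⅛*33 = -33/8)
8408117/Z(-1670, D(-5)) = 8408117/(-33/8) = 8408117*(-8/33) = -67264936/33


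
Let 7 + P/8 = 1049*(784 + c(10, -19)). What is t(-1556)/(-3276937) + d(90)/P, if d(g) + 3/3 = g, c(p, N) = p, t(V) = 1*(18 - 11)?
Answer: 245005049/21834860402904 ≈ 1.1221e-5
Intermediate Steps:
t(V) = 7 (t(V) = 1*7 = 7)
d(g) = -1 + g
P = 6663192 (P = -56 + 8*(1049*(784 + 10)) = -56 + 8*(1049*794) = -56 + 8*832906 = -56 + 6663248 = 6663192)
t(-1556)/(-3276937) + d(90)/P = 7/(-3276937) + (-1 + 90)/6663192 = 7*(-1/3276937) + 89*(1/6663192) = -7/3276937 + 89/6663192 = 245005049/21834860402904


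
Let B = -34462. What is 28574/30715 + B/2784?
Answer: -489475157/42755280 ≈ -11.448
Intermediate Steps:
28574/30715 + B/2784 = 28574/30715 - 34462/2784 = 28574*(1/30715) - 34462*1/2784 = 28574/30715 - 17231/1392 = -489475157/42755280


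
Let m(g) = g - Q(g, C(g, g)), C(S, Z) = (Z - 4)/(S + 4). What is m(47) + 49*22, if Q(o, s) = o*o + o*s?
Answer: -57305/51 ≈ -1123.6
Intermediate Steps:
C(S, Z) = (-4 + Z)/(4 + S)
Q(o, s) = o² + o*s
m(g) = g - g*(g + (-4 + g)/(4 + g))
m(47) + 49*22 = 47*(8 - 1*47*(4 + 47))/(4 + 47) + 49*22 = 47*(8 - 1*47*51)/51 + 1078 = 47*(1/51)*(8 - 2397) + 1078 = 47*(1/51)*(-2389) + 1078 = -112283/51 + 1078 = -57305/51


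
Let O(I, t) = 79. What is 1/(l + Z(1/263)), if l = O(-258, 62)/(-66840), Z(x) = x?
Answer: 17578920/46063 ≈ 381.63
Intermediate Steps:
l = -79/66840 (l = 79/(-66840) = 79*(-1/66840) = -79/66840 ≈ -0.0011819)
1/(l + Z(1/263)) = 1/(-79/66840 + 1/263) = 1/(46063/17578920) = 17578920/46063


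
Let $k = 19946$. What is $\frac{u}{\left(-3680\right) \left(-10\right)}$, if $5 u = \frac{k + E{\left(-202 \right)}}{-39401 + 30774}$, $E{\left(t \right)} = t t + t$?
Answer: $- \frac{15137}{396842000} \approx -3.8144 \cdot 10^{-5}$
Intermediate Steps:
$E{\left(t \right)} = t + t^{2}$ ($E{\left(t \right)} = t^{2} + t = t + t^{2}$)
$u = - \frac{60548}{43135}$ ($u = \frac{\left(19946 - 202 \left(1 - 202\right)\right) \frac{1}{-39401 + 30774}}{5} = \frac{\left(19946 - -40602\right) \frac{1}{-8627}}{5} = \frac{\left(19946 + 40602\right) \left(- \frac{1}{8627}\right)}{5} = \frac{60548 \left(- \frac{1}{8627}\right)}{5} = \frac{1}{5} \left(- \frac{60548}{8627}\right) = - \frac{60548}{43135} \approx -1.4037$)
$\frac{u}{\left(-3680\right) \left(-10\right)} = - \frac{60548}{43135 \left(\left(-3680\right) \left(-10\right)\right)} = - \frac{60548}{43135 \cdot 36800} = \left(- \frac{60548}{43135}\right) \frac{1}{36800} = - \frac{15137}{396842000}$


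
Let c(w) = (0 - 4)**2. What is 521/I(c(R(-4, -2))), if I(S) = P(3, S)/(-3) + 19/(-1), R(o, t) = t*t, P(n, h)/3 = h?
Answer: -521/35 ≈ -14.886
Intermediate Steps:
P(n, h) = 3*h
R(o, t) = t**2
c(w) = 16 (c(w) = (-4)**2 = 16)
I(S) = -19 - S (I(S) = (3*S)/(-3) + 19/(-1) = (3*S)*(-1/3) + 19*(-1) = -S - 19 = -19 - S)
521/I(c(R(-4, -2))) = 521/(-19 - 1*16) = 521/(-19 - 16) = 521/(-35) = 521*(-1/35) = -521/35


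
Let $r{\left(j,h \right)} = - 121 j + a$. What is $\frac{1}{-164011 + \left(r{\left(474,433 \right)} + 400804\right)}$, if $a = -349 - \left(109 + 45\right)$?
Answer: $\frac{1}{178936} \approx 5.5886 \cdot 10^{-6}$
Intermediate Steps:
$a = -503$ ($a = -349 - 154 = -503$)
$r{\left(j,h \right)} = -503 - 121 j$ ($r{\left(j,h \right)} = - 121 j - 503 = -503 - 121 j$)
$\frac{1}{-164011 + \left(r{\left(474,433 \right)} + 400804\right)} = \frac{1}{-164011 + \left(\left(-503 - 57354\right) + 400804\right)} = \frac{1}{-164011 + \left(-57857 + 400804\right)} = \frac{1}{-164011 + 342947} = \frac{1}{178936}$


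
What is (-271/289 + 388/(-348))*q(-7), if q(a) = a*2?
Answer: 722540/25143 ≈ 28.737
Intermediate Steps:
q(a) = 2*a
(-271/289 + 388/(-348))*q(-7) = (-271/289 + 388/(-348))*(2*(-7)) = (-271*1/289 + 388*(-1/348))*(-14) = (-271/289 - 97/87)*(-14) = -51610/25143*(-14) = 722540/25143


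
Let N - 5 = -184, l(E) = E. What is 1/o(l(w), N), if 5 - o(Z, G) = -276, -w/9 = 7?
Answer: 1/281 ≈ 0.0035587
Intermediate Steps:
w = -63 (w = -9*7 = -63)
N = -179 (N = 5 - 184 = -179)
o(Z, G) = 281 (o(Z, G) = 5 - 1*(-276) = 5 + 276 = 281)
1/o(l(w), N) = 1/281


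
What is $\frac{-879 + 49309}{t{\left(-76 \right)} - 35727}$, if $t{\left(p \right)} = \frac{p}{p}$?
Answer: $- \frac{24215}{17863} \approx -1.3556$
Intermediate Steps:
$t{\left(p \right)} = 1$
$\frac{-879 + 49309}{t{\left(-76 \right)} - 35727} = \frac{-879 + 49309}{1 - 35727} = \frac{48430}{-35726} = 48430 \left(- \frac{1}{35726}\right) = - \frac{24215}{17863}$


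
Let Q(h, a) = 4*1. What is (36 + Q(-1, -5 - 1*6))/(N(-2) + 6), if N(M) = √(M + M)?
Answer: 6 - 2*I ≈ 6.0 - 2.0*I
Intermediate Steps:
N(M) = √2*√M (N(M) = √(2*M) = √2*√M)
Q(h, a) = 4
(36 + Q(-1, -5 - 1*6))/(N(-2) + 6) = (36 + 4)/(√2*√(-2) + 6) = 40/(√2*(I*√2) + 6) = 40/(2*I + 6) = 40/(6 + 2*I) = 40*((6 - 2*I)/40) = 6 - 2*I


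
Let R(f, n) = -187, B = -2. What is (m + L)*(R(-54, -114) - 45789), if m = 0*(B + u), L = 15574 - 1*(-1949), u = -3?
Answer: -805637448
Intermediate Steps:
L = 17523 (L = 15574 + 1949 = 17523)
m = 0 (m = 0*(-2 - 3) = 0*(-5) = 0)
(m + L)*(R(-54, -114) - 45789) = (0 + 17523)*(-187 - 45789) = 17523*(-45976) = -805637448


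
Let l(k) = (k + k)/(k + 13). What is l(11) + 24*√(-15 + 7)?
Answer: 11/12 + 48*I*√2 ≈ 0.91667 + 67.882*I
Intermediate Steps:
l(k) = 2*k/(13 + k) (l(k) = (2*k)/(13 + k) = 2*k/(13 + k))
l(11) + 24*√(-15 + 7) = 2*11/(13 + 11) + 24*√(-15 + 7) = 2*11/24 + 24*√(-8) = 2*11*(1/24) + 24*(2*I*√2) = 11/12 + 48*I*√2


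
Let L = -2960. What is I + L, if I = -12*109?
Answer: -4268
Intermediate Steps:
I = -1308
I + L = -1308 - 2960 = -4268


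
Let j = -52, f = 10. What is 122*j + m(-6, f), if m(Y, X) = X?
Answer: -6334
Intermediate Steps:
122*j + m(-6, f) = 122*(-52) + 10 = -6344 + 10 = -6334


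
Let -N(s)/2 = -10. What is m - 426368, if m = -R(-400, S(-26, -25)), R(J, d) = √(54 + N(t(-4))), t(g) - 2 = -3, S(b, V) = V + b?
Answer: -426368 - √74 ≈ -4.2638e+5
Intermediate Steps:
t(g) = -1 (t(g) = 2 - 3 = -1)
N(s) = 20 (N(s) = -2*(-10) = 20)
R(J, d) = √74 (R(J, d) = √(54 + 20) = √74)
m = -√74 ≈ -8.6023
m - 426368 = -√74 - 426368 = -426368 - √74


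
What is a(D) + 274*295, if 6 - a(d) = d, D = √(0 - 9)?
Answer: 80836 - 3*I ≈ 80836.0 - 3.0*I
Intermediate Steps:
D = 3*I (D = √(-9) = 3*I ≈ 3.0*I)
a(d) = 6 - d
a(D) + 274*295 = (6 - 3*I) + 274*295 = (6 - 3*I) + 80830 = 80836 - 3*I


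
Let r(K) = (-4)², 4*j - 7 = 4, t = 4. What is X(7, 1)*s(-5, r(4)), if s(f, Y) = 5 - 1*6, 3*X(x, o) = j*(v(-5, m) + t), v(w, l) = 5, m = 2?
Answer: -33/4 ≈ -8.2500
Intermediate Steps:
j = 11/4 (j = 7/4 + (¼)*4 = 7/4 + 1 = 11/4 ≈ 2.7500)
r(K) = 16
X(x, o) = 33/4 (X(x, o) = (11*(5 + 4)/4)/3 = ((11/4)*9)/3 = (⅓)*(99/4) = 33/4)
s(f, Y) = -1 (s(f, Y) = 5 - 6 = -1)
X(7, 1)*s(-5, r(4)) = (33/4)*(-1) = -33/4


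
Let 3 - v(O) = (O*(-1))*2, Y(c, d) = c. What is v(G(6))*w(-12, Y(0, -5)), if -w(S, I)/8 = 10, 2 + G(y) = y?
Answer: -880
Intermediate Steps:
G(y) = -2 + y
w(S, I) = -80 (w(S, I) = -8*10 = -80)
v(O) = 3 + 2*O (v(O) = 3 - O*(-1)*2 = 3 - (-O)*2 = 3 - (-2)*O = 3 + 2*O)
v(G(6))*w(-12, Y(0, -5)) = (3 + 2*(-2 + 6))*(-80) = (3 + 2*4)*(-80) = (3 + 8)*(-80) = 11*(-80) = -880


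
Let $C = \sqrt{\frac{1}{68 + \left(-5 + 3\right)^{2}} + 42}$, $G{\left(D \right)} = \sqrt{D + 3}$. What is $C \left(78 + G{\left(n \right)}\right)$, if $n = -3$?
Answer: $\frac{715 \sqrt{2}}{2} \approx 505.58$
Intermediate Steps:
$G{\left(D \right)} = \sqrt{3 + D}$
$C = \frac{55 \sqrt{2}}{12}$ ($C = \sqrt{\frac{1}{68 + \left(-2\right)^{2}} + 42} = \sqrt{\frac{1}{68 + 4} + 42} = \sqrt{\frac{1}{72} + 42} = \sqrt{\frac{3025}{72}} = \frac{55 \sqrt{2}}{12} \approx 6.4818$)
$C \left(78 + G{\left(n \right)}\right) = \frac{55 \sqrt{2}}{12} \left(78 + \sqrt{3 - 3}\right) = \frac{55 \sqrt{2}}{12} \left(78 + \sqrt{0}\right) = \frac{55 \sqrt{2}}{12} \left(78 + 0\right) = \frac{55 \sqrt{2}}{12} \cdot 78 = \frac{715 \sqrt{2}}{2}$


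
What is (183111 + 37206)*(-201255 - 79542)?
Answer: -61864352649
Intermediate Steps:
(183111 + 37206)*(-201255 - 79542) = 220317*(-280797) = -61864352649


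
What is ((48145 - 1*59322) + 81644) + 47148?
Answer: 117615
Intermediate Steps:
((48145 - 1*59322) + 81644) + 47148 = ((48145 - 59322) + 81644) + 47148 = (-11177 + 81644) + 47148 = 70467 + 47148 = 117615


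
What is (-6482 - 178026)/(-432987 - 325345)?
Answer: 46127/189583 ≈ 0.24331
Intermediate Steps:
(-6482 - 178026)/(-432987 - 325345) = -184508/(-758332) = -184508*(-1/758332) = 46127/189583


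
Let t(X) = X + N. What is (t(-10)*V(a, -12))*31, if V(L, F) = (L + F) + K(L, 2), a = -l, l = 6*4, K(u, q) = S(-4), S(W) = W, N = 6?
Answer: 4960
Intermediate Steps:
t(X) = 6 + X (t(X) = X + 6 = 6 + X)
K(u, q) = -4
l = 24
a = -24 (a = -1*24 = -24)
V(L, F) = -4 + F + L (V(L, F) = (L + F) - 4 = (F + L) - 4 = -4 + F + L)
(t(-10)*V(a, -12))*31 = ((6 - 10)*(-4 - 12 - 24))*31 = -4*(-40)*31 = 160*31 = 4960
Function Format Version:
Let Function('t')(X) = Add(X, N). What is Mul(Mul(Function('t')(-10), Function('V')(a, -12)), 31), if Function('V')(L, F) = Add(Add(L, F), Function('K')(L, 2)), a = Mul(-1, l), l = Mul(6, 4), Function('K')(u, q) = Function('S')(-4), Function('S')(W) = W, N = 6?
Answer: 4960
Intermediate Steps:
Function('t')(X) = Add(6, X) (Function('t')(X) = Add(X, 6) = Add(6, X))
Function('K')(u, q) = -4
l = 24
a = -24 (a = Mul(-1, 24) = -24)
Function('V')(L, F) = Add(-4, F, L) (Function('V')(L, F) = Add(Add(L, F), -4) = Add(Add(F, L), -4) = Add(-4, F, L))
Mul(Mul(Function('t')(-10), Function('V')(a, -12)), 31) = Mul(Mul(Add(6, -10), Add(-4, -12, -24)), 31) = Mul(Mul(-4, -40), 31) = Mul(160, 31) = 4960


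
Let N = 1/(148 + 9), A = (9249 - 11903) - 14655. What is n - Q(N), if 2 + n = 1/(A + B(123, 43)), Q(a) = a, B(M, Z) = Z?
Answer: -5438947/2710762 ≈ -2.0064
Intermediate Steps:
A = -17309 (A = -2654 - 14655 = -17309)
N = 1/157 ≈ 0.0063694
n = -34533/17266 (n = -2 + 1/(-17309 + 43) = -2 + 1/(-17266) = -2 - 1/17266 = -34533/17266 ≈ -2.0001)
n - Q(N) = -34533/17266 - 1*1/157 = -34533/17266 - 1/157 = -5438947/2710762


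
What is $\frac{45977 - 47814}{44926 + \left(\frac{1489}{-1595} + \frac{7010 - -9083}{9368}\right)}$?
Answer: $- \frac{27448380520}{671294214343} \approx -0.040889$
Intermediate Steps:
$\frac{45977 - 47814}{44926 + \left(\frac{1489}{-1595} + \frac{7010 - -9083}{9368}\right)} = - \frac{1837}{44926 + \left(1489 \left(- \frac{1}{1595}\right) + \left(7010 + 9083\right) \frac{1}{9368}\right)} = - \frac{1837}{44926 + \left(- \frac{1489}{1595} + 16093 \cdot \frac{1}{9368}\right)} = - \frac{1837}{44926 + \left(- \frac{1489}{1595} + \frac{16093}{9368}\right)} = - \frac{1837}{44926 + \frac{11719383}{14941960}} = - \frac{1837}{\frac{671294214343}{14941960}} = \left(-1837\right) \frac{14941960}{671294214343} = - \frac{27448380520}{671294214343}$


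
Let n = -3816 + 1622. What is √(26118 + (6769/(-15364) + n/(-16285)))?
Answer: √408751127137393608135/125101370 ≈ 161.61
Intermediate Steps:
n = -2194
√(26118 + (6769/(-15364) + n/(-16285))) = √(26118 + (6769/(-15364) - 2194/(-16285))) = √(26118 + (6769*(-1/15364) - 2194*(-1/16285))) = √(26118 + (-6769/15364 + 2194/16285)) = √(26118 - 76524549/250202740) = √(6534718638771/250202740) = √408751127137393608135/125101370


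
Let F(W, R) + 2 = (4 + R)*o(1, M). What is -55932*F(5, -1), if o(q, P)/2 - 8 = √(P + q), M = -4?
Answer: -2572872 - 335592*I*√3 ≈ -2.5729e+6 - 5.8126e+5*I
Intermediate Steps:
o(q, P) = 16 + 2*√(P + q)
F(W, R) = -2 + (4 + R)*(16 + 2*I*√3) (F(W, R) = -2 + (4 + R)*(16 + 2*√(-4 + 1)) = -2 + (4 + R)*(16 + 2*√(-3)) = -2 + (4 + R)*(16 + 2*(I*√3)) = -2 + (4 + R)*(16 + 2*I*√3))
-55932*F(5, -1) = -55932*(62 + 2*(-1)*(8 + I*√3) + 8*I*√3) = -55932*(62 + (-16 - 2*I*√3) + 8*I*√3) = -55932*(46 + 6*I*√3) = -2572872 - 335592*I*√3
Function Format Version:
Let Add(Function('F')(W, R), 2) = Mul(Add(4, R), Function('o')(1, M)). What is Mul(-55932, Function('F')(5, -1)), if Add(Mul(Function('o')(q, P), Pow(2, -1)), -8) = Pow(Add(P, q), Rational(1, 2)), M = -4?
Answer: Add(-2572872, Mul(-335592, I, Pow(3, Rational(1, 2)))) ≈ Add(-2.5729e+6, Mul(-5.8126e+5, I))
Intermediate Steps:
Function('o')(q, P) = Add(16, Mul(2, Pow(Add(P, q), Rational(1, 2))))
Function('F')(W, R) = Add(-2, Mul(Add(4, R), Add(16, Mul(2, I, Pow(3, Rational(1, 2)))))) (Function('F')(W, R) = Add(-2, Mul(Add(4, R), Add(16, Mul(2, Pow(Add(-4, 1), Rational(1, 2)))))) = Add(-2, Mul(Add(4, R), Add(16, Mul(2, Pow(-3, Rational(1, 2)))))) = Add(-2, Mul(Add(4, R), Add(16, Mul(2, Mul(I, Pow(3, Rational(1, 2))))))) = Add(-2, Mul(Add(4, R), Add(16, Mul(2, I, Pow(3, Rational(1, 2)))))))
Mul(-55932, Function('F')(5, -1)) = Mul(-55932, Add(62, Mul(2, -1, Add(8, Mul(I, Pow(3, Rational(1, 2))))), Mul(8, I, Pow(3, Rational(1, 2))))) = Mul(-55932, Add(62, Add(-16, Mul(-2, I, Pow(3, Rational(1, 2)))), Mul(8, I, Pow(3, Rational(1, 2))))) = Mul(-55932, Add(46, Mul(6, I, Pow(3, Rational(1, 2))))) = Add(-2572872, Mul(-335592, I, Pow(3, Rational(1, 2))))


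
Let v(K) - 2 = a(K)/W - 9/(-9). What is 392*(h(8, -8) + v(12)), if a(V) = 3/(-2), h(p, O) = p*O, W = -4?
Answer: -23765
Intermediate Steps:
h(p, O) = O*p
a(V) = -3/2 (a(V) = 3*(-½) = -3/2)
v(K) = 27/8 (v(K) = 2 + (-3/2/(-4) - 9/(-9)) = 2 + (-3/2*(-¼) - 9*(-⅑)) = 2 + (3/8 + 1) = 2 + 11/8 = 27/8)
392*(h(8, -8) + v(12)) = 392*(-8*8 + 27/8) = 392*(-64 + 27/8) = 392*(-485/8) = -23765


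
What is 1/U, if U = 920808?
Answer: 1/920808 ≈ 1.0860e-6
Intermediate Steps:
1/U = 1/920808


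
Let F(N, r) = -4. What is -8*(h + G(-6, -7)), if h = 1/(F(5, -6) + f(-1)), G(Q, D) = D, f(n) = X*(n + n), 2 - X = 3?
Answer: 60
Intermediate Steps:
X = -1 (X = 2 - 1*3 = 2 - 3 = -1)
f(n) = -2*n (f(n) = -(n + n) = -2*n)
h = -½ (h = 1/(-4 - 2*(-1)) = 1/(-4 + 2) = 1/(-2) = -½ ≈ -0.50000)
-8*(h + G(-6, -7)) = -8*(-½ - 7) = -8*(-15/2) = 60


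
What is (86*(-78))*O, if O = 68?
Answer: -456144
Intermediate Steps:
(86*(-78))*O = (86*(-78))*68 = -6708*68 = -456144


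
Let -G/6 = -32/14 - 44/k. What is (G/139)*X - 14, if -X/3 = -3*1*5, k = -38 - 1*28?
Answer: -10562/973 ≈ -10.855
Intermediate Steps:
k = -66 (k = -38 - 28 = -66)
G = 68/7 (G = -6*(-32/14 - 44/(-66)) = -6*(-32*1/14 - 44*(-1/66)) = -6*(-16/7 + ⅔) = -6*(-34/21) = 68/7 ≈ 9.7143)
X = 45 (X = -3*(-3*1)*5 = -(-9)*5 = -3*(-15) = 45)
(G/139)*X - 14 = ((68/7)/139)*45 - 14 = ((68/7)*(1/139))*45 - 14 = (68/973)*45 - 14 = 3060/973 - 14 = -10562/973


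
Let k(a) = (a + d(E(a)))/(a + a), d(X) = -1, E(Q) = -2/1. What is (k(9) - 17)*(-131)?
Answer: 19519/9 ≈ 2168.8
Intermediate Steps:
E(Q) = -2 (E(Q) = -2*1 = -2)
k(a) = (-1 + a)/(2*a) (k(a) = (a - 1)/(a + a) = (-1 + a)/((2*a)) = (-1 + a)*(1/(2*a)) = (-1 + a)/(2*a))
(k(9) - 17)*(-131) = ((1/2)*(-1 + 9)/9 - 17)*(-131) = ((1/2)*(1/9)*8 - 17)*(-131) = (4/9 - 17)*(-131) = -149/9*(-131) = 19519/9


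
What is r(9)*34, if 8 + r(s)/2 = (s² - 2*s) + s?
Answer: 4352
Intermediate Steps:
r(s) = -16 - 2*s + 2*s² (r(s) = -16 + 2*((s² - 2*s) + s) = -16 + 2*(s² - s) = -16 + (-2*s + 2*s²) = -16 - 2*s + 2*s²)
r(9)*34 = (-16 - 2*9 + 2*9²)*34 = (-16 - 18 + 2*81)*34 = (-16 - 18 + 162)*34 = 128*34 = 4352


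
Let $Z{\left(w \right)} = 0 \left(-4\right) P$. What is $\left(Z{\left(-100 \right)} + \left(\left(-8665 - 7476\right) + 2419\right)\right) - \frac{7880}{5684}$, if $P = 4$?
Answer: $- \frac{19500932}{1421} \approx -13723.0$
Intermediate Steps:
$Z{\left(w \right)} = 0$ ($Z{\left(w \right)} = 0 \left(-4\right) 4 = 0 \cdot 4 = 0$)
$\left(Z{\left(-100 \right)} + \left(\left(-8665 - 7476\right) + 2419\right)\right) - \frac{7880}{5684} = \left(0 + \left(\left(-8665 - 7476\right) + 2419\right)\right) - \frac{7880}{5684} = \left(0 + \left(-16141 + 2419\right)\right) - \frac{1970}{1421} = \left(0 - 13722\right) - \frac{1970}{1421} = -13722 - \frac{1970}{1421} = - \frac{19500932}{1421}$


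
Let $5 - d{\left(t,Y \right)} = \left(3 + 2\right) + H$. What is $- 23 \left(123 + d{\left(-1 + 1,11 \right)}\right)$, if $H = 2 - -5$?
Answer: $-2668$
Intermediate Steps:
$H = 7$ ($H = 2 + 5 = 7$)
$d{\left(t,Y \right)} = -7$ ($d{\left(t,Y \right)} = 5 - \left(\left(3 + 2\right) + 7\right) = 5 - \left(5 + 7\right) = 5 - 12 = -7$)
$- 23 \left(123 + d{\left(-1 + 1,11 \right)}\right) = - 23 \left(123 - 7\right) = \left(-23\right) 116 = -2668$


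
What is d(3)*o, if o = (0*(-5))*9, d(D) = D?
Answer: 0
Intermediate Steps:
o = 0 (o = 0*9 = 0)
d(3)*o = 3*0 = 0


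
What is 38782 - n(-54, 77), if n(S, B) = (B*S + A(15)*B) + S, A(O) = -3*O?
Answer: 46459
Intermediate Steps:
n(S, B) = S - 45*B + B*S (n(S, B) = (B*S + (-3*15)*B) + S = (B*S - 45*B) + S = (-45*B + B*S) + S = S - 45*B + B*S)
38782 - n(-54, 77) = 38782 - (-54 - 45*77 + 77*(-54)) = 38782 - (-54 - 3465 - 4158) = 38782 - 1*(-7677) = 38782 + 7677 = 46459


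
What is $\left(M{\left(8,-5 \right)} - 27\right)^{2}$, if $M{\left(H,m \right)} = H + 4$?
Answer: $225$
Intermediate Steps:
$M{\left(H,m \right)} = 4 + H$
$\left(M{\left(8,-5 \right)} - 27\right)^{2} = \left(\left(4 + 8\right) - 27\right)^{2} = \left(12 - 27\right)^{2} = \left(-15\right)^{2} = 225$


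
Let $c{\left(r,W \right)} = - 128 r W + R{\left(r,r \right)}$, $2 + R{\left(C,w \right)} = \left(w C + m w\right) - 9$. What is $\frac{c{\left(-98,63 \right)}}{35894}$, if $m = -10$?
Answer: $\frac{800845}{35894} \approx 22.311$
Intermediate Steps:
$R{\left(C,w \right)} = -11 - 10 w + C w$ ($R{\left(C,w \right)} = -2 - \left(9 + 10 w - w C\right) = -2 - \left(9 + 10 w - C w\right) = -11 - 10 w + C w$)
$c{\left(r,W \right)} = -11 + r^{2} - 10 r - 128 W r$ ($c{\left(r,W \right)} = - 128 r W - \left(11 + 10 r - r r\right) = - 128 W r - \left(11 - r^{2} + 10 r\right) = -11 + r^{2} - 10 r - 128 W r$)
$\frac{c{\left(-98,63 \right)}}{35894} = \frac{-11 + \left(-98\right)^{2} - -980 - 8064 \left(-98\right)}{35894} = \left(-11 + 9604 + 980 + 790272\right) \frac{1}{35894} = 800845 \cdot \frac{1}{35894} = \frac{800845}{35894}$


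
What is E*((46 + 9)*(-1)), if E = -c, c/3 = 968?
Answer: 159720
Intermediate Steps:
c = 2904 (c = 3*968 = 2904)
E = -2904 (E = -1*2904 = -2904)
E*((46 + 9)*(-1)) = -2904*(46 + 9)*(-1) = -159720*(-1) = -2904*(-55) = 159720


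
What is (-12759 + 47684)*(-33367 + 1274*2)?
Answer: -1076353575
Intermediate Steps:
(-12759 + 47684)*(-33367 + 1274*2) = 34925*(-33367 + 2548) = 34925*(-30819) = -1076353575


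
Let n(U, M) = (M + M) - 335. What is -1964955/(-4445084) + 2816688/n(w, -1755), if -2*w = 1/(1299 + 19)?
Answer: -12512859509817/17091347980 ≈ -732.12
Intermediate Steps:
w = -1/2636 (w = -1/(2*(1299 + 19)) = -½/1318 = -½*1/1318 = -1/2636 ≈ -0.00037936)
n(U, M) = -335 + 2*M (n(U, M) = 2*M - 335 = -335 + 2*M)
-1964955/(-4445084) + 2816688/n(w, -1755) = -1964955/(-4445084) + 2816688/(-335 + 2*(-1755)) = -1964955*(-1/4445084) + 2816688/(-335 - 3510) = 1964955/4445084 + 2816688/(-3845) = 1964955/4445084 + 2816688*(-1/3845) = 1964955/4445084 - 2816688/3845 = -12512859509817/17091347980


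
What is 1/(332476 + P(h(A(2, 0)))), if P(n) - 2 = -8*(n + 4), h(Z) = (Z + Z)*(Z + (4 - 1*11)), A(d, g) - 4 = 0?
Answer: 1/332638 ≈ 3.0063e-6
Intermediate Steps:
A(d, g) = 4 (A(d, g) = 4 + 0 = 4)
h(Z) = 2*Z*(-7 + Z) (h(Z) = (2*Z)*(Z + (4 - 11)) = (2*Z)*(Z - 7) = (2*Z)*(-7 + Z) = 2*Z*(-7 + Z))
P(n) = -30 - 8*n (P(n) = 2 - 8*(n + 4) = 2 - 8*(4 + n) = 2 + (-32 - 8*n) = -30 - 8*n)
1/(332476 + P(h(A(2, 0)))) = 1/(332476 + (-30 - 16*4*(-7 + 4))) = 1/(332476 + (-30 - 16*4*(-3))) = 1/(332476 + (-30 - 8*(-24))) = 1/(332476 + (-30 + 192)) = 1/(332476 + 162) = 1/332638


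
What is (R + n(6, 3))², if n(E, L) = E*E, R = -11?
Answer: 625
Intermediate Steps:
n(E, L) = E²
(R + n(6, 3))² = (-11 + 6²)² = (-11 + 36)² = 25² = 625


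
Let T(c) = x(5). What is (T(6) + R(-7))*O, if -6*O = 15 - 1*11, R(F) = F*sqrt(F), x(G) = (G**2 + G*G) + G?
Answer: -110/3 + 14*I*sqrt(7)/3 ≈ -36.667 + 12.347*I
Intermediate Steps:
x(G) = G + 2*G**2 (x(G) = (G**2 + G**2) + G = 2*G**2 + G = G + 2*G**2)
T(c) = 55 (T(c) = 5*(1 + 2*5) = 5*(1 + 10) = 5*11 = 55)
R(F) = F**(3/2)
O = -2/3 (O = -(15 - 1*11)/6 = -(15 - 11)/6 = -1/6*4 = -2/3 ≈ -0.66667)
(T(6) + R(-7))*O = (55 + (-7)**(3/2))*(-2/3) = (55 - 7*I*sqrt(7))*(-2/3) = -110/3 + 14*I*sqrt(7)/3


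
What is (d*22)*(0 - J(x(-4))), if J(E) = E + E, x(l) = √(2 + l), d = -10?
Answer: 440*I*√2 ≈ 622.25*I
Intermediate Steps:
J(E) = 2*E
(d*22)*(0 - J(x(-4))) = (-10*22)*(0 - 2*√(2 - 4)) = -220*(0 - 2*√(-2)) = -220*(0 - 2*I*√2) = -(-440)*I*√2 = 440*I*√2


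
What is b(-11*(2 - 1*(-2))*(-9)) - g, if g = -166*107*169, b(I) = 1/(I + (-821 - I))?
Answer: 2464459737/821 ≈ 3.0018e+6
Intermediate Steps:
b(I) = -1/821 (b(I) = 1/(-821) = -1/821)
g = -3001778 (g = -17762*169 = -3001778)
b(-11*(2 - 1*(-2))*(-9)) - g = -1/821 - 1*(-3001778) = -1/821 + 3001778 = 2464459737/821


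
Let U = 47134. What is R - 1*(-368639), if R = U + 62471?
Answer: 478244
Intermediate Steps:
R = 109605 (R = 47134 + 62471 = 109605)
R - 1*(-368639) = 109605 - 1*(-368639) = 109605 + 368639 = 478244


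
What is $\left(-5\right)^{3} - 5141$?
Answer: $-5266$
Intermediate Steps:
$\left(-5\right)^{3} - 5141 = -125 - 5141 = -5266$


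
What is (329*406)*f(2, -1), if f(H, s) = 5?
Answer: 667870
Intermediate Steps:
(329*406)*f(2, -1) = (329*406)*5 = 133574*5 = 667870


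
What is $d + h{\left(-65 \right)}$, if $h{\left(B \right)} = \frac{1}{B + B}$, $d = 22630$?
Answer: $\frac{2941899}{130} \approx 22630.0$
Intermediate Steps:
$h{\left(B \right)} = \frac{1}{2 B}$
$d + h{\left(-65 \right)} = 22630 + \frac{1}{2 \left(-65\right)} = 22630 + \frac{1}{2} \left(- \frac{1}{65}\right) = 22630 - \frac{1}{130} = \frac{2941899}{130}$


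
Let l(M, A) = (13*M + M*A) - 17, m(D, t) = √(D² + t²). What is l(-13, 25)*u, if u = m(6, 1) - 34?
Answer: 17374 - 511*√37 ≈ 14266.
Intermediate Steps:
l(M, A) = -17 + 13*M + A*M (l(M, A) = (13*M + A*M) - 17 = -17 + 13*M + A*M)
u = -34 + √37 (u = √(6² + 1²) - 34 = √(36 + 1) - 34 = √37 - 34 = -34 + √37 ≈ -27.917)
l(-13, 25)*u = (-17 + 13*(-13) + 25*(-13))*(-34 + √37) = (-17 - 169 - 325)*(-34 + √37) = -511*(-34 + √37) = 17374 - 511*√37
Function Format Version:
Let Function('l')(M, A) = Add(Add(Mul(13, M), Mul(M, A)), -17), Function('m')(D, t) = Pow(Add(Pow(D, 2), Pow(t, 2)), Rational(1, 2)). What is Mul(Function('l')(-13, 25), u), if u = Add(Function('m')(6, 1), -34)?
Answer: Add(17374, Mul(-511, Pow(37, Rational(1, 2)))) ≈ 14266.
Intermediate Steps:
Function('l')(M, A) = Add(-17, Mul(13, M), Mul(A, M)) (Function('l')(M, A) = Add(Add(Mul(13, M), Mul(A, M)), -17) = Add(-17, Mul(13, M), Mul(A, M)))
u = Add(-34, Pow(37, Rational(1, 2))) (u = Add(Pow(Add(Pow(6, 2), Pow(1, 2)), Rational(1, 2)), -34) = Add(Pow(Add(36, 1), Rational(1, 2)), -34) = Add(Pow(37, Rational(1, 2)), -34) = Add(-34, Pow(37, Rational(1, 2))) ≈ -27.917)
Mul(Function('l')(-13, 25), u) = Mul(Add(-17, Mul(13, -13), Mul(25, -13)), Add(-34, Pow(37, Rational(1, 2)))) = Mul(Add(-17, -169, -325), Add(-34, Pow(37, Rational(1, 2)))) = Mul(-511, Add(-34, Pow(37, Rational(1, 2)))) = Add(17374, Mul(-511, Pow(37, Rational(1, 2))))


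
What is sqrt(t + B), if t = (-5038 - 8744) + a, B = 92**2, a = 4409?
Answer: 3*I*sqrt(101) ≈ 30.15*I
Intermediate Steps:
B = 8464
t = -9373 (t = (-5038 - 8744) + 4409 = -13782 + 4409 = -9373)
sqrt(t + B) = sqrt(-9373 + 8464) = sqrt(-909) = 3*I*sqrt(101)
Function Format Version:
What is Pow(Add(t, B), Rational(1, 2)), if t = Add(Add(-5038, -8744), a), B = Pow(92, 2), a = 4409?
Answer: Mul(3, I, Pow(101, Rational(1, 2))) ≈ Mul(30.150, I)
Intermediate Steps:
B = 8464
t = -9373 (t = Add(Add(-5038, -8744), 4409) = Add(-13782, 4409) = -9373)
Pow(Add(t, B), Rational(1, 2)) = Pow(Add(-9373, 8464), Rational(1, 2)) = Pow(-909, Rational(1, 2)) = Mul(3, I, Pow(101, Rational(1, 2)))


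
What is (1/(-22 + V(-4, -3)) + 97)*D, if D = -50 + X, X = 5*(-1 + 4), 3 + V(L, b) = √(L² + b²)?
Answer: -13573/4 ≈ -3393.3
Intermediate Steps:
V(L, b) = -3 + √(L² + b²)
X = 15 (X = 5*3 = 15)
D = -35 (D = -50 + 15 = -35)
(1/(-22 + V(-4, -3)) + 97)*D = (1/(-22 + (-3 + √((-4)² + (-3)²))) + 97)*(-35) = (1/(-22 + (-3 + √(16 + 9))) + 97)*(-35) = (1/(-22 + (-3 + √25)) + 97)*(-35) = (1/(-22 + (-3 + 5)) + 97)*(-35) = (1/(-22 + 2) + 97)*(-35) = (1/(-20) + 97)*(-35) = (-1/20 + 97)*(-35) = (1939/20)*(-35) = -13573/4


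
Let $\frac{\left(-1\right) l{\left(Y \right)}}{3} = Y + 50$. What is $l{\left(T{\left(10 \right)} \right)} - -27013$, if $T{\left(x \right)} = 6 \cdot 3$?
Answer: $26809$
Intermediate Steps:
$T{\left(x \right)} = 18$
$l{\left(Y \right)} = -150 - 3 Y$ ($l{\left(Y \right)} = - 3 \left(Y + 50\right) = - 3 \left(50 + Y\right) = -150 - 3 Y$)
$l{\left(T{\left(10 \right)} \right)} - -27013 = \left(-150 - 54\right) - -27013 = \left(-150 - 54\right) + 27013 = -204 + 27013 = 26809$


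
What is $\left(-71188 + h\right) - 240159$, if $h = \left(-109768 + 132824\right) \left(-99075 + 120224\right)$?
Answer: $487299997$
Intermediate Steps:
$h = 487611344$ ($h = 23056 \cdot 21149 = 487611344$)
$\left(-71188 + h\right) - 240159 = \left(-71188 + 487611344\right) - 240159 = 487540156 - 240159 = 487299997$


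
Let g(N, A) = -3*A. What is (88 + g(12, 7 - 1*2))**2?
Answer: 5329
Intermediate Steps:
(88 + g(12, 7 - 1*2))**2 = (88 - 3*(7 - 1*2))**2 = (88 - 3*(7 - 2))**2 = (88 - 3*5)**2 = (88 - 15)**2 = 73**2 = 5329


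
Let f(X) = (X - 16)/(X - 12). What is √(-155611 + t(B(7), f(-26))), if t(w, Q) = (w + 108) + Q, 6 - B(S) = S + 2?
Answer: I*√56137267/19 ≈ 394.34*I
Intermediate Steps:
B(S) = 4 - S (B(S) = 6 - (S + 2) = 6 - (2 + S) = 6 + (-2 - S) = 4 - S)
f(X) = (-16 + X)/(-12 + X)
t(w, Q) = 108 + Q + w (t(w, Q) = (108 + w) + Q = 108 + Q + w)
√(-155611 + t(B(7), f(-26))) = √(-155611 + (108 + (-16 - 26)/(-12 - 26) + (4 - 1*7))) = √(-155611 + (108 - 42/(-38) + (4 - 7))) = √(-155611 + (108 - 1/38*(-42) - 3)) = √(-155611 + (108 + 21/19 - 3)) = √(-155611 + 2016/19) = √(-2954593/19) = I*√56137267/19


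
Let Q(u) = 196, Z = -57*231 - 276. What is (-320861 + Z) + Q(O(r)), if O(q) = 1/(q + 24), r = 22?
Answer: -334108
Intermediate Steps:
Z = -13443 (Z = -13167 - 276 = -13443)
O(q) = 1/(24 + q)
(-320861 + Z) + Q(O(r)) = (-320861 - 13443) + 196 = -334304 + 196 = -334108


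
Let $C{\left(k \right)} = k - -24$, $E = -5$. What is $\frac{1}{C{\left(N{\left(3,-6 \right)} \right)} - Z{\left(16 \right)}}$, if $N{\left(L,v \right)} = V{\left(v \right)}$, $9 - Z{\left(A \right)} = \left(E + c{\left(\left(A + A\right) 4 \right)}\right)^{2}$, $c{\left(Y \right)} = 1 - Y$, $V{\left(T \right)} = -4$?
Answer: $\frac{1}{17435} \approx 5.7356 \cdot 10^{-5}$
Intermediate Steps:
$Z{\left(A \right)} = 9 - \left(-4 - 8 A\right)^{2}$ ($Z{\left(A \right)} = 9 - \left(-5 - \left(-1 + \left(A + A\right) 4\right)\right)^{2} = 9 - \left(-5 - \left(-1 + 2 A 4\right)\right)^{2} = 9 - \left(-5 - \left(-1 + 8 A\right)\right)^{2} = 9 - \left(-4 - 8 A\right)^{2}$)
$N{\left(L,v \right)} = -4$
$C{\left(k \right)} = 24 + k$ ($C{\left(k \right)} = k + 24 = 24 + k$)
$\frac{1}{C{\left(N{\left(3,-6 \right)} \right)} - Z{\left(16 \right)}} = \frac{1}{\left(24 - 4\right) - \left(9 - 16 \left(1 + 2 \cdot 16\right)^{2}\right)} = \frac{1}{20 - \left(9 - 16 \left(1 + 32\right)^{2}\right)} = \frac{1}{20 - \left(9 - 16 \cdot 33^{2}\right)} = \frac{1}{20 - \left(9 - 17424\right)} = \frac{1}{20 - -17415} = \frac{1}{20 + 17415} = \frac{1}{17435}$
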